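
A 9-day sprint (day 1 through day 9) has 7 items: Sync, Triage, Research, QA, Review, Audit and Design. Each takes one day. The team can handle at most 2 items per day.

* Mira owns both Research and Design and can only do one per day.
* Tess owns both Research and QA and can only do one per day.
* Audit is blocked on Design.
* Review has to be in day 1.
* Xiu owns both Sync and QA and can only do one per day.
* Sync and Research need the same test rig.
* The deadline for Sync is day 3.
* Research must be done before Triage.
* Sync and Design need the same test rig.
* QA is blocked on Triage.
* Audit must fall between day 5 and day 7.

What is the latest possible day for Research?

Downstream work caps Research at day 7.
Research at day 7 is achievable: QA in day 9; Review in day 1; Research in day 7; Triage in day 8; Audit in day 5; Design in day 2; Sync in day 1.

day 7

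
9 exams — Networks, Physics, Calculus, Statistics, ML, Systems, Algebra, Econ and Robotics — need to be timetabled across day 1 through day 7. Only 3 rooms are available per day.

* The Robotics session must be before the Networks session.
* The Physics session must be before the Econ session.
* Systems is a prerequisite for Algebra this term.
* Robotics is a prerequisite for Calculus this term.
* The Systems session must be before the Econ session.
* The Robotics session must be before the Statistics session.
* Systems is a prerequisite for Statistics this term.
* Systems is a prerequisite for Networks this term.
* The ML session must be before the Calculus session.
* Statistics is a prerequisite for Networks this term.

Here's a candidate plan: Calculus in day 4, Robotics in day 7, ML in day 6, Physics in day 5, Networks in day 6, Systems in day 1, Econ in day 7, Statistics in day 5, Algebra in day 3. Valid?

Invalid. Robotics is a prerequisite for Calculus this term.

Robotics is a prerequisite for Calculus this term — violated.
Only 3 rooms are available per day — holds.
The Robotics session must be before the Statistics session — violated.
Systems is a prerequisite for Algebra this term — holds.
The ML session must be before the Calculus session — violated.
Systems is a prerequisite for Statistics this term — holds.
Statistics is a prerequisite for Networks this term — holds.
Systems is a prerequisite for Networks this term — holds.
The Physics session must be before the Econ session — holds.
The Systems session must be before the Econ session — holds.
The Robotics session must be before the Networks session — violated.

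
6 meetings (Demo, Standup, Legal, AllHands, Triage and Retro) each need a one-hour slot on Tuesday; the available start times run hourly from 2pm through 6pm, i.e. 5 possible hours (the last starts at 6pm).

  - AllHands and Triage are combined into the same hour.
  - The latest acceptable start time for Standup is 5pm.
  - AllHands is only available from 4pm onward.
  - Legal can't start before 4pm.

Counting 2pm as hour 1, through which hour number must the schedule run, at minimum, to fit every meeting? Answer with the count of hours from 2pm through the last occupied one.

3

Legal can't be placed before 4pm — that is hour 3 counting from 2pm — so the schedule must run through at least 3 hours.
3 works (last occupied hour: 4pm): for example Retro -> 2pm, Standup -> 2pm, Triage -> 4pm, Demo -> 2pm, Legal -> 4pm, AllHands -> 4pm.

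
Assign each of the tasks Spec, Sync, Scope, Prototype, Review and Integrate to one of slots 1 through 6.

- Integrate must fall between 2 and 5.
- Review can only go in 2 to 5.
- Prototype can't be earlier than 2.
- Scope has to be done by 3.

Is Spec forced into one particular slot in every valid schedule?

Spec can be 1 (e.g. Scope -> 1, Review -> 2, Spec -> 1, Prototype -> 2, Integrate -> 2, Sync -> 1) or 2 (e.g. Review=2, Prototype=2, Integrate=2, Scope=1, Sync=1, Spec=2).

No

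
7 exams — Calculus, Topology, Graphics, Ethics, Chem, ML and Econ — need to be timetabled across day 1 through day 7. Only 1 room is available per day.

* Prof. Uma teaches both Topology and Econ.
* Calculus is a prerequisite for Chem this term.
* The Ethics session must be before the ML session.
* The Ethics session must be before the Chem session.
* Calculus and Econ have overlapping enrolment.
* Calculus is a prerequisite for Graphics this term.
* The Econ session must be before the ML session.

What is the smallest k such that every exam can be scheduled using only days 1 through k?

The precedence chain requires at least 2 distinct days.
With at most 1 per day and 7 exams, at least 7 days are needed.
7 works (last occupied day: day 7): for example Ethics=day 2, Chem=day 3, ML=day 5, Calculus=day 1, Econ=day 4, Topology=day 7, Graphics=day 6.

7 days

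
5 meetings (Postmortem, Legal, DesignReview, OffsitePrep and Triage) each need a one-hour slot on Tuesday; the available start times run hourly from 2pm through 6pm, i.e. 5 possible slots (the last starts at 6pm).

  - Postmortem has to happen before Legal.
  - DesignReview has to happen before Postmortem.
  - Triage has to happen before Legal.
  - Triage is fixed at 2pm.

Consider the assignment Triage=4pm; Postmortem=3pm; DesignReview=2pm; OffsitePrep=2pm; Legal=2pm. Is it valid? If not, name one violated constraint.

Triage has to happen before Legal — violated.
DesignReview has to happen before Postmortem — holds.
Postmortem has to happen before Legal — violated.
Triage is fixed at 2pm — violated.

No — it violates: Triage has to happen before Legal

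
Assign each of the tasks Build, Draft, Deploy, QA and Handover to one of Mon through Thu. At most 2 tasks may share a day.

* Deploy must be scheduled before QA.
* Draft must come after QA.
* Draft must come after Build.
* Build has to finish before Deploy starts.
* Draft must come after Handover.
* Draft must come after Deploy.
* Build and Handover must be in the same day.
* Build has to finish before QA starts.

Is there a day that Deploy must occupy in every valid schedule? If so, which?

Tue

Precedence pushes Deploy to at least Tue; downstream work caps Deploy at Tue.
So Deploy is pinned to Tue.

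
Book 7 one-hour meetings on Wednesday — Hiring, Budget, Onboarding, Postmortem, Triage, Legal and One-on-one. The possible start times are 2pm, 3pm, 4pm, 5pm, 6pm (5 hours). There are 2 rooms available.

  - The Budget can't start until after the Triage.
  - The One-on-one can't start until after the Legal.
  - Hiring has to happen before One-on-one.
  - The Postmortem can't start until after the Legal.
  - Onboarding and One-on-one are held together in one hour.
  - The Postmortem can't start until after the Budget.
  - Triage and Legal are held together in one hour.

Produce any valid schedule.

Onboarding -> 5pm; One-on-one -> 5pm; Triage -> 2pm; Budget -> 3pm; Hiring -> 3pm; Postmortem -> 4pm; Legal -> 2pm

Checking: Budget(3pm) before Postmortem(4pm); Legal(2pm) before One-on-one(5pm); Hiring(3pm) before One-on-one(5pm); Triage(2pm) before Budget(3pm); Legal(2pm) before Postmortem(4pm); Onboarding = One-on-one = 5pm; Triage = Legal = 2pm; max 2 per hour (cap 2).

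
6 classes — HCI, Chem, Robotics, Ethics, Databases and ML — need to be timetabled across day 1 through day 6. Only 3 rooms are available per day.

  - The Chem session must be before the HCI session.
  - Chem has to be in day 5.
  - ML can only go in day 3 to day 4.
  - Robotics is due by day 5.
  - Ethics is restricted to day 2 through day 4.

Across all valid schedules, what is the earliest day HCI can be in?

day 6

Precedence pushes HCI to at least day 6.
HCI at day 6 is achievable: Databases -> day 1; Robotics -> day 1; ML -> day 3; HCI -> day 6; Ethics -> day 2; Chem -> day 5.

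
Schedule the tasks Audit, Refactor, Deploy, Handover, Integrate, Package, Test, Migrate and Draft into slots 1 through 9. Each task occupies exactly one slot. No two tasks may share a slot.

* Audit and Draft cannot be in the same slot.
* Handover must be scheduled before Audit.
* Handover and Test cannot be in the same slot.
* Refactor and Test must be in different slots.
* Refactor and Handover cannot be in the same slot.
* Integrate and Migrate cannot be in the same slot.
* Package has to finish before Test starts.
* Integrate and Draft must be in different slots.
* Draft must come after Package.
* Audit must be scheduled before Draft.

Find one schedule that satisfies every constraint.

Handover -> 1; Audit -> 2; Refactor -> 6; Deploy -> 7; Migrate -> 9; Integrate -> 8; Draft -> 4; Test -> 5; Package -> 3

Checking: Package(3) before Draft(4); Package(3) before Test(5); Handover(1) before Audit(2); Audit(2) before Draft(4); Refactor(6) != Test(5); Audit(2) != Draft(4); Refactor(6) != Handover(1); Handover(1) != Test(5); Integrate(8) != Migrate(9); Integrate(8) != Draft(4); max 1 per slot (cap 1).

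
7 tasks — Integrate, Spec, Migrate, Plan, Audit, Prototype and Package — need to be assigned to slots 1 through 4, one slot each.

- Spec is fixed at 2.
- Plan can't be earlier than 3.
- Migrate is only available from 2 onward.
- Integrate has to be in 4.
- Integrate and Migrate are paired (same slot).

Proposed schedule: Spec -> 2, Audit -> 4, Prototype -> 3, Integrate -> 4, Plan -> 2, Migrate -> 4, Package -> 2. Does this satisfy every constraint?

No. Plan can't be earlier than 3 is not satisfied.

Integrate and Migrate are paired (same slot) — holds.
Integrate has to be in 4 — holds.
Migrate is only available from 2 onward — holds.
Plan can't be earlier than 3 — violated.
Spec is fixed at 2 — holds.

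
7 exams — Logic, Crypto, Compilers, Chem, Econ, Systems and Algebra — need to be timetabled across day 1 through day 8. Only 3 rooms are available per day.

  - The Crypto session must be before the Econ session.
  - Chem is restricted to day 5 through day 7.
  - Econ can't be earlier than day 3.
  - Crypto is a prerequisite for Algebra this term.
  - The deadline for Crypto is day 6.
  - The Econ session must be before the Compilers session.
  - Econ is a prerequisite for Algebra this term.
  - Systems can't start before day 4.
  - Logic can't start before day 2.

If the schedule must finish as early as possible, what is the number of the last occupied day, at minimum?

The precedence chain requires at least 3 distinct days.
With at most 3 per day and 7 exams, at least 3 days are needed.
Chem can't be placed before day 5, so the schedule must run through at least day 5.
5 works (last occupied day: day 5): for example Econ=day 3; Chem=day 5; Algebra=day 4; Logic=day 2; Crypto=day 1; Compilers=day 4; Systems=day 4.

day 5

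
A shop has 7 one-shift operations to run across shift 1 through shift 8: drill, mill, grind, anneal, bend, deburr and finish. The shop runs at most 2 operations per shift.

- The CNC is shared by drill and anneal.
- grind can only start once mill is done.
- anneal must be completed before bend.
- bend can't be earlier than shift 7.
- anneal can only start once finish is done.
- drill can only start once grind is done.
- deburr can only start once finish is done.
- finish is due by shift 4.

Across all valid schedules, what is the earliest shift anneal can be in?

shift 2

Precedence pushes anneal to at least shift 2; downstream work caps anneal at shift 7.
anneal at shift 2 is achievable: deburr -> shift 3, drill -> shift 3, mill -> shift 1, anneal -> shift 2, grind -> shift 2, bend -> shift 7, finish -> shift 1.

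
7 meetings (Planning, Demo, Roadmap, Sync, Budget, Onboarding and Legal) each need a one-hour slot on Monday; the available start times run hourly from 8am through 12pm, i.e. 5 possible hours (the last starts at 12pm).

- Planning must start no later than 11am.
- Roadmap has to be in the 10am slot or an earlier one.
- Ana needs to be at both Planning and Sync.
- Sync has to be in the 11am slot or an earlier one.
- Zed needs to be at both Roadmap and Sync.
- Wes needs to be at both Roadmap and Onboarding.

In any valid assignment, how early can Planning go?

Planning's own window allows nothing later than 11am.
Planning at 8am is achievable: Planning in 8am, Sync in 9am, Legal in 8am, Onboarding in 9am, Budget in 8am, Demo in 8am, Roadmap in 8am.

8am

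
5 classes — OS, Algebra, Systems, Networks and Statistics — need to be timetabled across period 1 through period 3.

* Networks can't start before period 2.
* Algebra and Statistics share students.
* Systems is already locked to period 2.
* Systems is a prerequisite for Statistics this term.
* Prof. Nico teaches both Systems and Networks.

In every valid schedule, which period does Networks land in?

Networks's window is period 2–period 3.
Systems is fixed at period 2, and Networks can't share a period with Systems.
So Networks must be period 3.

period 3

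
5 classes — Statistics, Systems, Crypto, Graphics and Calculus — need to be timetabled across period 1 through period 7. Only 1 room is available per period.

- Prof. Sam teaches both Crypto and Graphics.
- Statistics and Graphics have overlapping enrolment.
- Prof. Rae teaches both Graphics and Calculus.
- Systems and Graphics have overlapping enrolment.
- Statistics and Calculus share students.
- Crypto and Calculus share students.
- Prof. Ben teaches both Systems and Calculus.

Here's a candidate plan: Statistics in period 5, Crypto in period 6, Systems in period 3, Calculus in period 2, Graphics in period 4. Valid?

Yes, all constraints hold

Crypto and Calculus share students — holds.
Only 1 room is available per period — holds.
Prof. Sam teaches both Crypto and Graphics — holds.
Statistics and Calculus share students — holds.
Systems and Graphics have overlapping enrolment — holds.
Statistics and Graphics have overlapping enrolment — holds.
Prof. Ben teaches both Systems and Calculus — holds.
Prof. Rae teaches both Graphics and Calculus — holds.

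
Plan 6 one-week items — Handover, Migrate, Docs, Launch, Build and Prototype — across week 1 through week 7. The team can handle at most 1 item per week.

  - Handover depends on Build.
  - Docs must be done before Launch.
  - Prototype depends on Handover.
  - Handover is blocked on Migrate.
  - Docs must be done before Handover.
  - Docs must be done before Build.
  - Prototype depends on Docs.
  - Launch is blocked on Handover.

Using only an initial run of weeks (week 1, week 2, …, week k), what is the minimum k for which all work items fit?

6 weeks

The precedence chain requires at least 4 distinct weeks.
With at most 1 per week and 6 work items, at least 6 weeks are needed.
6 works (last occupied week: week 6): for example Prototype=week 6; Handover=week 4; Migrate=week 3; Build=week 2; Docs=week 1; Launch=week 5.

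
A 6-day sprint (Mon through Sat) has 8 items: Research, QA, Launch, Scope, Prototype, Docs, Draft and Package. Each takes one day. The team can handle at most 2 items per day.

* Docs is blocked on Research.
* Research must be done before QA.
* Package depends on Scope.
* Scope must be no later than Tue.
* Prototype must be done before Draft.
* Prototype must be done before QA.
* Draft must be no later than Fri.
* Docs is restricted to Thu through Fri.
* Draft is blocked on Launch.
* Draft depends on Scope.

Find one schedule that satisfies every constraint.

Research=Mon, Launch=Tue, Prototype=Tue, Package=Thu, Docs=Thu, QA=Wed, Scope=Mon, Draft=Wed

Checking: Research(Mon) before Docs(Thu); Prototype(Tue) before QA(Wed); Prototype(Tue) before Draft(Wed); Launch(Tue) before Draft(Wed); Research(Mon) before QA(Wed); Scope(Mon) before Package(Thu); Scope(Mon) before Draft(Wed); Docs=Thu in [Thu,Fri]; Draft=Wed in [Mon,Fri]; Scope=Mon in [Mon,Tue]; max 2 per day (cap 2).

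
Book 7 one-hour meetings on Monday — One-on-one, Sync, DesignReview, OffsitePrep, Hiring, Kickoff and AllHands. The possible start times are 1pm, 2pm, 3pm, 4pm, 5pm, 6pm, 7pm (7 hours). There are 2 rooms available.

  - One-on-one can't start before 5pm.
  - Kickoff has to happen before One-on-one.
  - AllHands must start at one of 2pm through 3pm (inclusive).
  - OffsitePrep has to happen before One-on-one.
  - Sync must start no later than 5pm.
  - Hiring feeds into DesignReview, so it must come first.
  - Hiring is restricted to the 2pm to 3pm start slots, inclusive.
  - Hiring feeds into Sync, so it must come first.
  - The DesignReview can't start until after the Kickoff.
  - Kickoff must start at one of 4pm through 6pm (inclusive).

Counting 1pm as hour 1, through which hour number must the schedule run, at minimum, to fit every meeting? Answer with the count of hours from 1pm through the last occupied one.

The precedence chain requires at least 2 distinct hours.
With at most 2 per hour and 7 meetings, at least 4 hours are needed.
One-on-one can't be placed before 5pm — that is hour 5 counting from 1pm — so the schedule must run through at least 5 hours.
5 works (last occupied hour: 5pm): for example One-on-one -> 5pm; AllHands -> 2pm; DesignReview -> 5pm; Kickoff -> 4pm; Hiring -> 2pm; OffsitePrep -> 1pm; Sync -> 3pm.

5 hours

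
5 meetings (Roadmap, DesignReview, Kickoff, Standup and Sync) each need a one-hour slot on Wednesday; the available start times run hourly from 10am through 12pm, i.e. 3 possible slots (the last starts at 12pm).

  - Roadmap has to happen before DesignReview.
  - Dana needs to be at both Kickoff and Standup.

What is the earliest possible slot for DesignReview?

Precedence pushes DesignReview to at least 11am.
DesignReview at 11am is achievable: Sync=10am, DesignReview=11am, Kickoff=10am, Roadmap=10am, Standup=11am.

11am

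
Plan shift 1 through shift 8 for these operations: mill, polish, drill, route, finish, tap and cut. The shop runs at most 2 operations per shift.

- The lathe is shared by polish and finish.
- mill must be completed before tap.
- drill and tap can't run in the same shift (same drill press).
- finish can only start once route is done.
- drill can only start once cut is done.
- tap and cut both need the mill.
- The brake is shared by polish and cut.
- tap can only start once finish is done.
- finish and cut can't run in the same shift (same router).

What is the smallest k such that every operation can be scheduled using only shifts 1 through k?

4

The precedence chain requires at least 3 distinct shifts.
With at most 2 per shift and 7 operations, at least 4 shifts are needed.
4 works (last occupied shift: shift 4): for example tap=shift 3, cut=shift 1, drill=shift 4, mill=shift 2, route=shift 1, polish=shift 3, finish=shift 2.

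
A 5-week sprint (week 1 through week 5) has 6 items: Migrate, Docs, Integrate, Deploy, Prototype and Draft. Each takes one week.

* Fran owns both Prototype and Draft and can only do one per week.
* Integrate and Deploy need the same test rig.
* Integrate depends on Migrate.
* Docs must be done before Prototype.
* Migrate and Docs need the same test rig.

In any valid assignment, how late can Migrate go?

Downstream work caps Migrate at week 4.
Migrate at week 4 is achievable: Prototype -> week 2; Draft -> week 1; Deploy -> week 1; Integrate -> week 5; Docs -> week 1; Migrate -> week 4.

week 4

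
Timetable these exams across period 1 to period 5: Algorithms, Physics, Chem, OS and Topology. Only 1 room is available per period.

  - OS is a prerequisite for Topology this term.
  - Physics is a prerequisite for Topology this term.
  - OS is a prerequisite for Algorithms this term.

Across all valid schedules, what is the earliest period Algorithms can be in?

Precedence pushes Algorithms to at least period 2.
Algorithms at period 2 is achievable: Topology -> period 4; Algorithms -> period 2; Chem -> period 5; Physics -> period 3; OS -> period 1.

period 2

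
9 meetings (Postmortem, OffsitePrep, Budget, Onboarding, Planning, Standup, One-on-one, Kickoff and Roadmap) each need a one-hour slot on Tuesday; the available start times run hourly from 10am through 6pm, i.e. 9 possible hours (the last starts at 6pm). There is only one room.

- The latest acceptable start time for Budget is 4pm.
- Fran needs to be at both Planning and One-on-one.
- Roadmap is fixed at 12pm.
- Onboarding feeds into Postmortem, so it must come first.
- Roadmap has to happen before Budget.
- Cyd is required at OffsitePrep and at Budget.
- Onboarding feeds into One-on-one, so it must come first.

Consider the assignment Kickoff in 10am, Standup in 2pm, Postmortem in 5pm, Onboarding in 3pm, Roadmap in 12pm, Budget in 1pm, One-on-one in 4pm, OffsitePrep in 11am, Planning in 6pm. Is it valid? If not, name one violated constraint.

Valid

The latest acceptable start time for Budget is 4pm — holds.
Onboarding feeds into One-on-one, so it must come first — holds.
Fran needs to be at both Planning and One-on-one — holds.
Cyd is required at OffsitePrep and at Budget — holds.
There is only one room — holds.
Onboarding feeds into Postmortem, so it must come first — holds.
Roadmap is fixed at 12pm — holds.
Roadmap has to happen before Budget — holds.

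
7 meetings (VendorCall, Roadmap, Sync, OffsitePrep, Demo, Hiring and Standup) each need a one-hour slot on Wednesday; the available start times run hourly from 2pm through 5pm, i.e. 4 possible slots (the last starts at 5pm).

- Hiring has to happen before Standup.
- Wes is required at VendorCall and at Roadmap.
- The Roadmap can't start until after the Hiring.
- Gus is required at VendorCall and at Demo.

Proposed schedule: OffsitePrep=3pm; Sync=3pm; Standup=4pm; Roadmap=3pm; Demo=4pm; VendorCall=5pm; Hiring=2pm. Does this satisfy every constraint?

Yes

Hiring has to happen before Standup — holds.
Wes is required at VendorCall and at Roadmap — holds.
The Roadmap can't start until after the Hiring — holds.
Gus is required at VendorCall and at Demo — holds.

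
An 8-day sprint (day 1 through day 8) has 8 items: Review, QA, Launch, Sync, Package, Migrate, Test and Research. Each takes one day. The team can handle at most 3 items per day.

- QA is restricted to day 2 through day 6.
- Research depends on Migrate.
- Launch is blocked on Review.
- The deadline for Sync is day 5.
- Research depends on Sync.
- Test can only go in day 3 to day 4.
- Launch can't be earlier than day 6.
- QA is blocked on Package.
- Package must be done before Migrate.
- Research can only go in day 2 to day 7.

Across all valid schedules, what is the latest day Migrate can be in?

day 6

Precedence pushes Migrate to at least day 2; downstream work caps Migrate at day 6.
Migrate at day 6 is achievable: Package in day 1, Migrate in day 6, QA in day 2, Review in day 1, Sync in day 1, Launch in day 6, Research in day 7, Test in day 3.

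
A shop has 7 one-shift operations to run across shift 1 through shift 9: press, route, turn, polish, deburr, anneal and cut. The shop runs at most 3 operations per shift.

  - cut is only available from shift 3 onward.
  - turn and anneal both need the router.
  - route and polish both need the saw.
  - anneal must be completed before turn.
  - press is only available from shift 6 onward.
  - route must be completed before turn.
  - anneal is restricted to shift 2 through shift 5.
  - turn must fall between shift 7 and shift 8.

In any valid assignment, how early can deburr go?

deburr at shift 1 is achievable: polish -> shift 2; deburr -> shift 1; turn -> shift 7; cut -> shift 3; press -> shift 6; route -> shift 1; anneal -> shift 2.

shift 1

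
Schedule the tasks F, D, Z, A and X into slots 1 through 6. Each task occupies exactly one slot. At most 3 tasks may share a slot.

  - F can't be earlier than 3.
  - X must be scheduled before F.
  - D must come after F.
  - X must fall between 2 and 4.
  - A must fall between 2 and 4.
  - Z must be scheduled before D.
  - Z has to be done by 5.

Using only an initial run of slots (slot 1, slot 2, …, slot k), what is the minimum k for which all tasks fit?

The precedence chain requires at least 3 distinct slots.
With at most 3 per slot and 5 tasks, at least 2 slots are needed.
Propagating the time windows through the other constraints, D can't land before 4, so the schedule must run through at least slot 4.
4 works (last occupied slot: 4): for example D in 4; F in 3; Z in 1; X in 2; A in 2.

4 slots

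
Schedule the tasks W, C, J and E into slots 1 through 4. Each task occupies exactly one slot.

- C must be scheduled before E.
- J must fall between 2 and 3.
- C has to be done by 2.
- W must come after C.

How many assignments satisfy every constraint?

Splitting on W: it can be 2 (6), 3 (10), 4 (10). Listing each branch's schedules as (C, J, E):
W=2: (1,2,2) (1,2,3) (1,2,4) (1,3,2) (1,3,3) (1,3,4) — 6.
W=3: (1,2,2) (1,2,3) (1,2,4) (1,3,2) (1,3,3) (1,3,4) (2,2,3) (2,2,4) (2,3,3) (2,3,4) — 10.
W=4: (1,2,2) (1,2,3) (1,2,4) (1,3,2) (1,3,3) (1,3,4) (2,2,3) (2,2,4) (2,3,3) (2,3,4) — 10.
Summing: 6 + 10 + 10 = 26.

26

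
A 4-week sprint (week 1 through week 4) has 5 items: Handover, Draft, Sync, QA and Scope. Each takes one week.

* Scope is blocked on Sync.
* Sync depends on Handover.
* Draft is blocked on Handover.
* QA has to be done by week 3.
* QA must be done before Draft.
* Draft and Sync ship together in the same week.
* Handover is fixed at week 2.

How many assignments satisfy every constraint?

Enumerating: Sync=week 3, Scope=week 4, Draft=week 3, Handover=week 2, QA=week 1 | Draft -> week 3; Handover -> week 2; Scope -> week 4; Sync -> week 3; QA -> week 2.

2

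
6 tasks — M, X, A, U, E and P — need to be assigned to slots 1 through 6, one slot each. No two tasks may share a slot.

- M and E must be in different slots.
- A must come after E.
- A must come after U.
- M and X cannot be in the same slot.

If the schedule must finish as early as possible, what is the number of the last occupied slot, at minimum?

6

The precedence chain requires at least 2 distinct slots.
With at most 1 per slot and 6 tasks, at least 6 slots are needed.
6 works (last occupied slot: 6): for example P in 6; A in 3; X in 5; M in 4; U in 1; E in 2.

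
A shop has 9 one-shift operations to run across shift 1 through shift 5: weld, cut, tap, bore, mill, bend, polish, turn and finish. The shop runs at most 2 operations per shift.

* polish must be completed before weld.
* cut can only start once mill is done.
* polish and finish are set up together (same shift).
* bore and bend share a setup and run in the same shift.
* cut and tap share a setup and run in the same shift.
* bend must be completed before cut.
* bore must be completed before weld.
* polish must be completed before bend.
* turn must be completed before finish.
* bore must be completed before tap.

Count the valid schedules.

Enumerating: finish=shift 2, bore=shift 3, turn=shift 1, weld=shift 4, bend=shift 3, polish=shift 2, tap=shift 5, cut=shift 5, mill=shift 1 | finish -> shift 2; tap -> shift 5; cut -> shift 5; polish -> shift 2; bend -> shift 3; turn -> shift 1; mill -> shift 4; bore -> shift 3; weld -> shift 4 | mill in shift 1, bend in shift 3, weld in shift 5, polish in shift 2, cut in shift 4, finish in shift 2, tap in shift 4, turn in shift 1, bore in shift 3.

3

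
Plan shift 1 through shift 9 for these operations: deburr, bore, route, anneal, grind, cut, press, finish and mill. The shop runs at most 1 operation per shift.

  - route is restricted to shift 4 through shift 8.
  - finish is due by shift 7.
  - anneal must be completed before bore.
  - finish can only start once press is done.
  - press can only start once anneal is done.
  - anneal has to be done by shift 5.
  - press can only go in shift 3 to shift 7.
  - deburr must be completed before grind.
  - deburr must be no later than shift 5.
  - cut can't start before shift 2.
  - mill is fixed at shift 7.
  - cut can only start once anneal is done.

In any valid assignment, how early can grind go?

Precedence pushes grind to at least shift 2.
grind at shift 2 is achievable: grind in shift 2; mill in shift 7; deburr in shift 1; bore in shift 9; press in shift 4; finish in shift 6; cut in shift 8; anneal in shift 3; route in shift 5.

shift 2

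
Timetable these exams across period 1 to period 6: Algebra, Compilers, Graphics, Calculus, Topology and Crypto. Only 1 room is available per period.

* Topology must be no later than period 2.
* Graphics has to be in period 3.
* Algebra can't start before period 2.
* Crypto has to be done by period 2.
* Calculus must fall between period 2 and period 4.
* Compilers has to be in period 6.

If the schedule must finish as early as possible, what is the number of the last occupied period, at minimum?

6

With at most 1 per period and 6 exams, at least 6 periods are needed.
Compilers can't be placed before period 6, so the schedule must run through at least period 6.
6 works (last occupied period: period 6): for example Algebra=period 5; Crypto=period 2; Topology=period 1; Calculus=period 4; Compilers=period 6; Graphics=period 3.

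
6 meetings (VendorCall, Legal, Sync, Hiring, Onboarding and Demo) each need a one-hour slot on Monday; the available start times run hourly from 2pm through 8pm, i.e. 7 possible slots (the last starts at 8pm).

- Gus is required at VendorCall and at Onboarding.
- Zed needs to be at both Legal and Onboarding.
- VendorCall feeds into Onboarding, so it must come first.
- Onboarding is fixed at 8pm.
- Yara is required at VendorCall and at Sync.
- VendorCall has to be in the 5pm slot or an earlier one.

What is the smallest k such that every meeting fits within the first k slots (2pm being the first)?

7 slots

The precedence chain requires at least 2 distinct slots.
Onboarding can't be placed before 8pm — that is slot 7 counting from 2pm — so the schedule must run through at least 7 slots.
7 works (last occupied slot: 8pm): for example Sync -> 3pm; VendorCall -> 2pm; Legal -> 2pm; Onboarding -> 8pm; Demo -> 2pm; Hiring -> 2pm.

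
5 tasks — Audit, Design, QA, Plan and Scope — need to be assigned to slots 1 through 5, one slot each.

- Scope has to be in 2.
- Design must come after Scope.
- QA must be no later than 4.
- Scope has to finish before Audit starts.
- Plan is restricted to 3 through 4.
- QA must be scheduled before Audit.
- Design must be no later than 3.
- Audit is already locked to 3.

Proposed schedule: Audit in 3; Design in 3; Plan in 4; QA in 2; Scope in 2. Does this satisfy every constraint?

QA must be scheduled before Audit — holds.
QA must be no later than 4 — holds.
Design must come after Scope — holds.
Scope has to be in 2 — holds.
Scope has to finish before Audit starts — holds.
Audit is already locked to 3 — holds.
Plan is restricted to 3 through 4 — holds.
Design must be no later than 3 — holds.

Yes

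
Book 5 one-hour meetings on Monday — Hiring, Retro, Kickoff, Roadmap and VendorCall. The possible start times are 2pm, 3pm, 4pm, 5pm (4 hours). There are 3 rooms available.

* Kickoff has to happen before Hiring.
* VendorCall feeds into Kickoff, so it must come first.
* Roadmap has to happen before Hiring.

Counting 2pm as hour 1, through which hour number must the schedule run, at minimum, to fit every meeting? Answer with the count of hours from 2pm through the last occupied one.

The precedence chain requires at least 3 distinct hours.
With at most 3 per hour and 5 meetings, at least 2 hours are needed.
3 works (last occupied hour: 4pm): for example Kickoff -> 3pm, Hiring -> 4pm, VendorCall -> 2pm, Retro -> 2pm, Roadmap -> 2pm.

3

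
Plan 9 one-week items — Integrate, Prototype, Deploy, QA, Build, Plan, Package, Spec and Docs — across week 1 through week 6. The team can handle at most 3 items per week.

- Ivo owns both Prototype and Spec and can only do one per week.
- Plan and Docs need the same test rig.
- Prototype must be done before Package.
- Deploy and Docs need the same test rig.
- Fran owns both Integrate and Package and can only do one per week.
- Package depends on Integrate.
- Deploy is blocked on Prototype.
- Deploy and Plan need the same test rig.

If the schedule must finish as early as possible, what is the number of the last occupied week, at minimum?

The precedence chain requires at least 2 distinct weeks.
With at most 3 per week and 9 tasks, at least 3 weeks are needed.
3 works (last occupied week: week 3): for example Spec in week 3; Plan in week 1; Build in week 3; QA in week 2; Integrate in week 1; Prototype in week 1; Package in week 2; Docs in week 3; Deploy in week 2.

week 3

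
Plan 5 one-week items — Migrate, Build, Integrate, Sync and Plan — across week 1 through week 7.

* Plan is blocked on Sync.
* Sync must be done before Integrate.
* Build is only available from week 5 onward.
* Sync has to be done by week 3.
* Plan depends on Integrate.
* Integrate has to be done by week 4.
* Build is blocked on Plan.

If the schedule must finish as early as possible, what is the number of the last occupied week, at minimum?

5

The precedence chain requires at least 4 distinct weeks.
Build can't be placed before week 5, so the schedule must run through at least week 5.
5 works (last occupied week: week 5): for example Plan -> week 3; Sync -> week 1; Build -> week 5; Migrate -> week 1; Integrate -> week 2.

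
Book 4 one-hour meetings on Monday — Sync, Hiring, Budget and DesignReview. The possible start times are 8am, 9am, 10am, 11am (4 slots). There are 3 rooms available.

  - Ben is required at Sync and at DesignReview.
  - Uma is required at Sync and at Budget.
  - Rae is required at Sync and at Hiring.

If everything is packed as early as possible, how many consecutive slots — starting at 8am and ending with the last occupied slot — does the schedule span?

With at most 3 per slot and 4 meetings, at least 2 slots are needed.
2 works (last occupied slot: 9am): for example DesignReview -> 9am; Budget -> 9am; Hiring -> 9am; Sync -> 8am.

2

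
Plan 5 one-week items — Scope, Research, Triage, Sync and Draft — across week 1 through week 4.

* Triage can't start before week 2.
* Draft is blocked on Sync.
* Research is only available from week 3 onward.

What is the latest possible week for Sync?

Downstream work caps Sync at week 3.
Sync at week 3 is achievable: Sync -> week 3; Scope -> week 1; Draft -> week 4; Triage -> week 2; Research -> week 3.

week 3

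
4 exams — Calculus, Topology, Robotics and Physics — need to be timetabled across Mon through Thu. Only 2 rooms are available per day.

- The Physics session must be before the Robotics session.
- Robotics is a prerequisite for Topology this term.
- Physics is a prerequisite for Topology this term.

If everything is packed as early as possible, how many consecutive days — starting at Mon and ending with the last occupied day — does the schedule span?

The precedence chain requires at least 3 distinct days.
With at most 2 per day and 4 exams, at least 2 days are needed.
3 works (last occupied day: Wed): for example Calculus=Mon; Physics=Mon; Topology=Wed; Robotics=Tue.

3 days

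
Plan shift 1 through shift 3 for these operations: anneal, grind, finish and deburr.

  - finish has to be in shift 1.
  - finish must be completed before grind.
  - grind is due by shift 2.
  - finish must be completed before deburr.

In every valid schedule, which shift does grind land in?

Precedence pushes grind to at least shift 2; grind's own window allows nothing later than shift 2.
So grind is pinned to shift 2.

shift 2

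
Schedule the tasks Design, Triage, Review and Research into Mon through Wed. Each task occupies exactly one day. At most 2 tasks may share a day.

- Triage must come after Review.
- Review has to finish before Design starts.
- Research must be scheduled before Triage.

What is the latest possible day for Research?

Downstream work caps Research at Tue.
Research at Tue is achievable: Review -> Mon; Design -> Tue; Triage -> Wed; Research -> Tue.

Tue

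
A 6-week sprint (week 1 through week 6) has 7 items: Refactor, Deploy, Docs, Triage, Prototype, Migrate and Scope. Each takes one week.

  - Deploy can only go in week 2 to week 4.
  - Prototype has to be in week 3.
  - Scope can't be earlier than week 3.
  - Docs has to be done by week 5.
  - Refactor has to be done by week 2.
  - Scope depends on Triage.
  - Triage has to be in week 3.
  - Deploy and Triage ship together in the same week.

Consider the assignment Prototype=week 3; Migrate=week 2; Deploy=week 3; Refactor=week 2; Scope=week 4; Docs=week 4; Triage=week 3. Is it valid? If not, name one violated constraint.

Deploy can only go in week 2 to week 4 — holds.
Refactor has to be done by week 2 — holds.
Prototype has to be in week 3 — holds.
Docs has to be done by week 5 — holds.
Scope depends on Triage — holds.
Deploy and Triage ship together in the same week — holds.
Scope can't be earlier than week 3 — holds.
Triage has to be in week 3 — holds.

Yes, all constraints hold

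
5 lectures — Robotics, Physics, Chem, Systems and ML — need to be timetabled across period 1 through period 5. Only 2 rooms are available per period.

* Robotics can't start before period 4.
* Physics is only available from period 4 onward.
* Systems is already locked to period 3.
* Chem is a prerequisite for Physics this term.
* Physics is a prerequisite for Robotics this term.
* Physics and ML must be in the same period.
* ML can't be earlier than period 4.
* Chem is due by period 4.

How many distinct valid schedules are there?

3

Enumerating: Chem=period 1, Physics=period 4, ML=period 4, Systems=period 3, Robotics=period 5 | Robotics -> period 5, Chem -> period 2, Physics -> period 4, ML -> period 4, Systems -> period 3 | Chem in period 3; Physics in period 4; ML in period 4; Systems in period 3; Robotics in period 5.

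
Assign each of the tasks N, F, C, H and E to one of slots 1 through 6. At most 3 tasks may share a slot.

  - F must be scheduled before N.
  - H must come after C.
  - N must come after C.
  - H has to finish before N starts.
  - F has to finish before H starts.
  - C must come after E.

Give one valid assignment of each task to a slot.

F -> 1; H -> 3; C -> 2; E -> 1; N -> 4

Checking: F(1) before N(4); F(1) before H(3); E(1) before C(2); C(2) before N(4); C(2) before H(3); H(3) before N(4); max 2 per slot (cap 3).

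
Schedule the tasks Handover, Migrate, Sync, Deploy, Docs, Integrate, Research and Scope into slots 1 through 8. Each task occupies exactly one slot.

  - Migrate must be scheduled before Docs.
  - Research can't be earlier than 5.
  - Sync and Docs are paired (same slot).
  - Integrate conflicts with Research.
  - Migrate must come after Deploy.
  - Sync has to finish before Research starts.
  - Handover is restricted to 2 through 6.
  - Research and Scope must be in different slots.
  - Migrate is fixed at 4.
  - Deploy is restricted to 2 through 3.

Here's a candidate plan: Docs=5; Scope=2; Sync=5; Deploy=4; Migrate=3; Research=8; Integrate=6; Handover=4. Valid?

Research and Scope must be in different slots — holds.
Integrate conflicts with Research — holds.
Deploy is restricted to 2 through 3 — violated.
Sync has to finish before Research starts — holds.
Handover is restricted to 2 through 6 — holds.
Research can't be earlier than 5 — holds.
Sync and Docs are paired (same slot) — holds.
Migrate must come after Deploy — violated.
Migrate must be scheduled before Docs — holds.
Migrate is fixed at 4 — violated.

No — it violates: Migrate must come after Deploy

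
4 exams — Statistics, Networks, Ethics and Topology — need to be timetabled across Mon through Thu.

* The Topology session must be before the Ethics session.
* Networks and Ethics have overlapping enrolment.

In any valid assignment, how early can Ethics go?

Tue

Precedence pushes Ethics to at least Tue.
Ethics at Tue is achievable: Networks=Mon, Topology=Mon, Ethics=Tue, Statistics=Mon.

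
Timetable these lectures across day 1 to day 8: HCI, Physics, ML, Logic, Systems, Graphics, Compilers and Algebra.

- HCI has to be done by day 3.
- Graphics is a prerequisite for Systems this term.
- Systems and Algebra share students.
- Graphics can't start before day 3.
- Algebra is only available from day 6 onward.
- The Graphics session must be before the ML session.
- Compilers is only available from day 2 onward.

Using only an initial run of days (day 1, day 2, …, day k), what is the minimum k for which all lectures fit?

The precedence chain requires at least 2 distinct days.
Algebra can't be placed before day 6, so the schedule must run through at least day 6.
6 works (last occupied day: day 6): for example Logic -> day 1, Compilers -> day 2, Systems -> day 4, Physics -> day 1, Algebra -> day 6, ML -> day 4, Graphics -> day 3, HCI -> day 1.

6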